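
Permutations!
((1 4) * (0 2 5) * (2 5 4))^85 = (0 5)(1 2 4) = [5, 2, 4, 3, 1, 0]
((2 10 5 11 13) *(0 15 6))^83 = (0 6 15)(2 11 10 13 5) = [6, 1, 11, 3, 4, 2, 15, 7, 8, 9, 13, 10, 12, 5, 14, 0]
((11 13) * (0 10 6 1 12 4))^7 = (0 10 6 1 12 4)(11 13) = [10, 12, 2, 3, 0, 5, 1, 7, 8, 9, 6, 13, 4, 11]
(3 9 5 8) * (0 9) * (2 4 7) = (0 9 5 8 3)(2 4 7) = [9, 1, 4, 0, 7, 8, 6, 2, 3, 5]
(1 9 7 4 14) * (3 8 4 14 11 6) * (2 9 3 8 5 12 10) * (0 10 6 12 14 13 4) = (0 10 2 9 7 13 4 11 12 6 8)(1 3 5 14) = [10, 3, 9, 5, 11, 14, 8, 13, 0, 7, 2, 12, 6, 4, 1]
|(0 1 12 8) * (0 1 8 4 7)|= 6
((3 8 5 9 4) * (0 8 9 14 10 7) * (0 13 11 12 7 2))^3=(0 14)(2 5)(7 12 11 13)(8 10)=[14, 1, 5, 3, 4, 2, 6, 12, 10, 9, 8, 13, 11, 7, 0]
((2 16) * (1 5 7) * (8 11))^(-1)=[0, 7, 16, 3, 4, 1, 6, 5, 11, 9, 10, 8, 12, 13, 14, 15, 2]=(1 7 5)(2 16)(8 11)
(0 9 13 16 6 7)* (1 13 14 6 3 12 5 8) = (0 9 14 6 7)(1 13 16 3 12 5 8) = [9, 13, 2, 12, 4, 8, 7, 0, 1, 14, 10, 11, 5, 16, 6, 15, 3]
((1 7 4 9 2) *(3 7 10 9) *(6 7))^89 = [0, 10, 1, 6, 3, 5, 7, 4, 8, 2, 9] = (1 10 9 2)(3 6 7 4)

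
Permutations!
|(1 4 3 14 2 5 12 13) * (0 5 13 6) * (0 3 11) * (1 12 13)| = |(0 5 13 12 6 3 14 2 1 4 11)| = 11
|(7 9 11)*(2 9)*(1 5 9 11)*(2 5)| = 6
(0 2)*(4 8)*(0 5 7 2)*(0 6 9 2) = (0 6 9 2 5 7)(4 8) = [6, 1, 5, 3, 8, 7, 9, 0, 4, 2]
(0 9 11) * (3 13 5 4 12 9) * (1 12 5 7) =[3, 12, 2, 13, 5, 4, 6, 1, 8, 11, 10, 0, 9, 7] =(0 3 13 7 1 12 9 11)(4 5)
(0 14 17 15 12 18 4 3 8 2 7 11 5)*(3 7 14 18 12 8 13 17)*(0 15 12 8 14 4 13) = (0 18 13 17 12 8 2 4 7 11 5 15 14 3) = [18, 1, 4, 0, 7, 15, 6, 11, 2, 9, 10, 5, 8, 17, 3, 14, 16, 12, 13]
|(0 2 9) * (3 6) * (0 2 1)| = 2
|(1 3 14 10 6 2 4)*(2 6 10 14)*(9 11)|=4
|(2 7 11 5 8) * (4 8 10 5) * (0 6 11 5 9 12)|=|(0 6 11 4 8 2 7 5 10 9 12)|=11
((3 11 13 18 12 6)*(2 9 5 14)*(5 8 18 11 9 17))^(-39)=(2 17 5 14)(3 18)(6 8)(9 12)(11 13)=[0, 1, 17, 18, 4, 14, 8, 7, 6, 12, 10, 13, 9, 11, 2, 15, 16, 5, 3]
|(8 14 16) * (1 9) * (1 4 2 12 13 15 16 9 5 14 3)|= |(1 5 14 9 4 2 12 13 15 16 8 3)|= 12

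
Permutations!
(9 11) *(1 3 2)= (1 3 2)(9 11)= [0, 3, 1, 2, 4, 5, 6, 7, 8, 11, 10, 9]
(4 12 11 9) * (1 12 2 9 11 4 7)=(1 12 4 2 9 7)=[0, 12, 9, 3, 2, 5, 6, 1, 8, 7, 10, 11, 4]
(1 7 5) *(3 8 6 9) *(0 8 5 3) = (0 8 6 9)(1 7 3 5) = [8, 7, 2, 5, 4, 1, 9, 3, 6, 0]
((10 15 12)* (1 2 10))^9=(1 12 15 10 2)=[0, 12, 1, 3, 4, 5, 6, 7, 8, 9, 2, 11, 15, 13, 14, 10]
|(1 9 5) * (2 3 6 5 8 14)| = 8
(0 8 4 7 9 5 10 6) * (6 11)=(0 8 4 7 9 5 10 11 6)=[8, 1, 2, 3, 7, 10, 0, 9, 4, 5, 11, 6]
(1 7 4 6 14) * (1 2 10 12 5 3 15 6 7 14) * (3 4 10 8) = [0, 14, 8, 15, 7, 4, 1, 10, 3, 9, 12, 11, 5, 13, 2, 6] = (1 14 2 8 3 15 6)(4 7 10 12 5)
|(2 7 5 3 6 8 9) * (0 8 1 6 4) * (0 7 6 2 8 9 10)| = |(0 9 8 10)(1 2 6)(3 4 7 5)| = 12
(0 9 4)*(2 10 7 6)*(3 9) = (0 3 9 4)(2 10 7 6) = [3, 1, 10, 9, 0, 5, 2, 6, 8, 4, 7]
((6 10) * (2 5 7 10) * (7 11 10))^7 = (2 11 6 5 10) = [0, 1, 11, 3, 4, 10, 5, 7, 8, 9, 2, 6]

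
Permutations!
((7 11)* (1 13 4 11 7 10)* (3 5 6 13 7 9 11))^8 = (1 11 7 10 9)(3 13 5 4 6) = [0, 11, 2, 13, 6, 4, 3, 10, 8, 1, 9, 7, 12, 5]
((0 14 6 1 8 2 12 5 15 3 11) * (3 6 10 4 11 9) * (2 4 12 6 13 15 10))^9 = (0 14 2 6 1 8 4 11)(3 9)(13 15) = [14, 8, 6, 9, 11, 5, 1, 7, 4, 3, 10, 0, 12, 15, 2, 13]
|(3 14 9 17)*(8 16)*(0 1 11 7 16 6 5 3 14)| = |(0 1 11 7 16 8 6 5 3)(9 17 14)| = 9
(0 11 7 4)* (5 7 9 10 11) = (0 5 7 4)(9 10 11) = [5, 1, 2, 3, 0, 7, 6, 4, 8, 10, 11, 9]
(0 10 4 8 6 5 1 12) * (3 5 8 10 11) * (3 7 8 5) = (0 11 7 8 6 5 1 12)(4 10) = [11, 12, 2, 3, 10, 1, 5, 8, 6, 9, 4, 7, 0]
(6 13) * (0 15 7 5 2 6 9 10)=[15, 1, 6, 3, 4, 2, 13, 5, 8, 10, 0, 11, 12, 9, 14, 7]=(0 15 7 5 2 6 13 9 10)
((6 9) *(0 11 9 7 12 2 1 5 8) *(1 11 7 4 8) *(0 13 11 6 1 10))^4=(0 6 11 10 2 13 5 12 8 1 7 4 9)=[6, 7, 13, 3, 9, 12, 11, 4, 1, 0, 2, 10, 8, 5]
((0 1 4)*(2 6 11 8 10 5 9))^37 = (0 1 4)(2 11 10 9 6 8 5) = [1, 4, 11, 3, 0, 2, 8, 7, 5, 6, 9, 10]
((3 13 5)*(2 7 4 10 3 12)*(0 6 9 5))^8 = (0 10 2 9 13 4 12 6 3 7 5) = [10, 1, 9, 7, 12, 0, 3, 5, 8, 13, 2, 11, 6, 4]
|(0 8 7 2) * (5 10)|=|(0 8 7 2)(5 10)|=4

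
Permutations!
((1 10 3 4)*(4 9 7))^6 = (10) = [0, 1, 2, 3, 4, 5, 6, 7, 8, 9, 10]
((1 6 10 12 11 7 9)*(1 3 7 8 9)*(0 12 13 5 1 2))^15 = (13)(0 2 7 3 9 8 11 12) = [2, 1, 7, 9, 4, 5, 6, 3, 11, 8, 10, 12, 0, 13]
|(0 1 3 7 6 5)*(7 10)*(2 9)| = |(0 1 3 10 7 6 5)(2 9)| = 14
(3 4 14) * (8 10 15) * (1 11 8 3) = (1 11 8 10 15 3 4 14) = [0, 11, 2, 4, 14, 5, 6, 7, 10, 9, 15, 8, 12, 13, 1, 3]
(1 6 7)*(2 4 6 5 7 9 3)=[0, 5, 4, 2, 6, 7, 9, 1, 8, 3]=(1 5 7)(2 4 6 9 3)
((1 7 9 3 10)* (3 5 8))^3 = (1 5 10 9 3 7 8) = [0, 5, 2, 7, 4, 10, 6, 8, 1, 3, 9]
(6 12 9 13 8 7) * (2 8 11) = (2 8 7 6 12 9 13 11) = [0, 1, 8, 3, 4, 5, 12, 6, 7, 13, 10, 2, 9, 11]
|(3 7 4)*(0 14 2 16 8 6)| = |(0 14 2 16 8 6)(3 7 4)| = 6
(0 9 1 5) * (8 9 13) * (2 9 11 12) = (0 13 8 11 12 2 9 1 5) = [13, 5, 9, 3, 4, 0, 6, 7, 11, 1, 10, 12, 2, 8]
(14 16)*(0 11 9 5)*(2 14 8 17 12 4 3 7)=(0 11 9 5)(2 14 16 8 17 12 4 3 7)=[11, 1, 14, 7, 3, 0, 6, 2, 17, 5, 10, 9, 4, 13, 16, 15, 8, 12]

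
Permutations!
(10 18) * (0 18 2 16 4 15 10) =(0 18)(2 16 4 15 10) =[18, 1, 16, 3, 15, 5, 6, 7, 8, 9, 2, 11, 12, 13, 14, 10, 4, 17, 0]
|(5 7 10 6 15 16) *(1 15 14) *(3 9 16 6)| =12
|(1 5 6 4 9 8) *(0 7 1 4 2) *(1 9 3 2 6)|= |(0 7 9 8 4 3 2)(1 5)|= 14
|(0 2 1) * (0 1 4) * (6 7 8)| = |(0 2 4)(6 7 8)| = 3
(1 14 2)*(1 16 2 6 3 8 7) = (1 14 6 3 8 7)(2 16) = [0, 14, 16, 8, 4, 5, 3, 1, 7, 9, 10, 11, 12, 13, 6, 15, 2]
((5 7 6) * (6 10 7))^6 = (10) = [0, 1, 2, 3, 4, 5, 6, 7, 8, 9, 10]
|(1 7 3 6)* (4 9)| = |(1 7 3 6)(4 9)| = 4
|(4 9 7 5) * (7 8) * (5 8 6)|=|(4 9 6 5)(7 8)|=4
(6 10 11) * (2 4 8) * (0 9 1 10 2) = [9, 10, 4, 3, 8, 5, 2, 7, 0, 1, 11, 6] = (0 9 1 10 11 6 2 4 8)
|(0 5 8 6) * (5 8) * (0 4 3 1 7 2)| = 8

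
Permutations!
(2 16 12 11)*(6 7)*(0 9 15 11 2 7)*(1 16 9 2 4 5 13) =(0 2 9 15 11 7 6)(1 16 12 4 5 13) =[2, 16, 9, 3, 5, 13, 0, 6, 8, 15, 10, 7, 4, 1, 14, 11, 12]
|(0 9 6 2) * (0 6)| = |(0 9)(2 6)| = 2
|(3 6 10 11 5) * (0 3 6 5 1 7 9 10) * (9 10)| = |(0 3 5 6)(1 7 10 11)| = 4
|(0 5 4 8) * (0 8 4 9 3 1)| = |(0 5 9 3 1)| = 5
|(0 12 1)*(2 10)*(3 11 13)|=6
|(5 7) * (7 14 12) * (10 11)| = 4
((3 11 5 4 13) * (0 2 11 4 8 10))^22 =(0 8 11)(2 10 5)(3 4 13) =[8, 1, 10, 4, 13, 2, 6, 7, 11, 9, 5, 0, 12, 3]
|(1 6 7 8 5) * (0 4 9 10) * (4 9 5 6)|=|(0 9 10)(1 4 5)(6 7 8)|=3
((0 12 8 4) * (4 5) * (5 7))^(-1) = (0 4 5 7 8 12) = [4, 1, 2, 3, 5, 7, 6, 8, 12, 9, 10, 11, 0]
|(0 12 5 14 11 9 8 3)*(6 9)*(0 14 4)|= 12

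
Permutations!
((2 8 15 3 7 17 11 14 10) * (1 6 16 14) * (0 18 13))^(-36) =[0, 1, 2, 3, 4, 5, 6, 7, 8, 9, 10, 11, 12, 13, 14, 15, 16, 17, 18] =(18)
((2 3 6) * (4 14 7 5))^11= (2 6 3)(4 5 7 14)= [0, 1, 6, 2, 5, 7, 3, 14, 8, 9, 10, 11, 12, 13, 4]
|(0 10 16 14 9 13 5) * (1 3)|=|(0 10 16 14 9 13 5)(1 3)|=14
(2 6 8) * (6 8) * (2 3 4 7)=(2 8 3 4 7)=[0, 1, 8, 4, 7, 5, 6, 2, 3]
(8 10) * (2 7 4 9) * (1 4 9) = (1 4)(2 7 9)(8 10) = [0, 4, 7, 3, 1, 5, 6, 9, 10, 2, 8]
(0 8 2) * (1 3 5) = (0 8 2)(1 3 5) = [8, 3, 0, 5, 4, 1, 6, 7, 2]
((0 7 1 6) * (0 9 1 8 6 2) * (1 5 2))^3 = (0 6 2 8 5 7 9) = [6, 1, 8, 3, 4, 7, 2, 9, 5, 0]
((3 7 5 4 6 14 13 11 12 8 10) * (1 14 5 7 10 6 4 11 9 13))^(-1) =(1 14)(3 10)(5 6 8 12 11)(9 13) =[0, 14, 2, 10, 4, 6, 8, 7, 12, 13, 3, 5, 11, 9, 1]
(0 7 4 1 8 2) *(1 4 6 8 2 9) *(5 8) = (0 7 6 5 8 9 1 2) = [7, 2, 0, 3, 4, 8, 5, 6, 9, 1]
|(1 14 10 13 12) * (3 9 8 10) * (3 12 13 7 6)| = |(1 14 12)(3 9 8 10 7 6)| = 6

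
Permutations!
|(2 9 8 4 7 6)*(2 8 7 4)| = 5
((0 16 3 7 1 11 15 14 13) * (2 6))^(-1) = (0 13 14 15 11 1 7 3 16)(2 6) = [13, 7, 6, 16, 4, 5, 2, 3, 8, 9, 10, 1, 12, 14, 15, 11, 0]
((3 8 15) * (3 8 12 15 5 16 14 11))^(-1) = (3 11 14 16 5 8 15 12) = [0, 1, 2, 11, 4, 8, 6, 7, 15, 9, 10, 14, 3, 13, 16, 12, 5]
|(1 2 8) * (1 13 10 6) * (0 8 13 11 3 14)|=|(0 8 11 3 14)(1 2 13 10 6)|=5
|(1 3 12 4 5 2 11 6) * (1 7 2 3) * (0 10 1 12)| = |(0 10 1 12 4 5 3)(2 11 6 7)| = 28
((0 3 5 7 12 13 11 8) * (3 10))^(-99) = (13) = [0, 1, 2, 3, 4, 5, 6, 7, 8, 9, 10, 11, 12, 13]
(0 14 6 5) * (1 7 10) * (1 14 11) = (0 11 1 7 10 14 6 5) = [11, 7, 2, 3, 4, 0, 5, 10, 8, 9, 14, 1, 12, 13, 6]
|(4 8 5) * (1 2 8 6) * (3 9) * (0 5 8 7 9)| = 9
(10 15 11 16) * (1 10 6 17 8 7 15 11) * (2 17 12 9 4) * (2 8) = (1 10 11 16 6 12 9 4 8 7 15)(2 17) = [0, 10, 17, 3, 8, 5, 12, 15, 7, 4, 11, 16, 9, 13, 14, 1, 6, 2]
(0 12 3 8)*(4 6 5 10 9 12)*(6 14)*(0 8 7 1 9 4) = [0, 9, 2, 7, 14, 10, 5, 1, 8, 12, 4, 11, 3, 13, 6] = (1 9 12 3 7)(4 14 6 5 10)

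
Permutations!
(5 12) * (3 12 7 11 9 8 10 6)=[0, 1, 2, 12, 4, 7, 3, 11, 10, 8, 6, 9, 5]=(3 12 5 7 11 9 8 10 6)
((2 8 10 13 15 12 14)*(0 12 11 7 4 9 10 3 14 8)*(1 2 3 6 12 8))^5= (0 2 1 12 6 8)(3 14)(4 11 13 9 7 15 10)= [2, 12, 1, 14, 11, 5, 8, 15, 0, 7, 4, 13, 6, 9, 3, 10]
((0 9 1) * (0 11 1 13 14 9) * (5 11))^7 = (1 5 11)(9 13 14) = [0, 5, 2, 3, 4, 11, 6, 7, 8, 13, 10, 1, 12, 14, 9]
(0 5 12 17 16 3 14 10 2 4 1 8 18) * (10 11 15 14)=(0 5 12 17 16 3 10 2 4 1 8 18)(11 15 14)=[5, 8, 4, 10, 1, 12, 6, 7, 18, 9, 2, 15, 17, 13, 11, 14, 3, 16, 0]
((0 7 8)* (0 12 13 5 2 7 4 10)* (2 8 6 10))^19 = (0 4 2 7 6 10)(5 13 12 8) = [4, 1, 7, 3, 2, 13, 10, 6, 5, 9, 0, 11, 8, 12]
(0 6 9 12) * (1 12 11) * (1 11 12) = (0 6 9 12) = [6, 1, 2, 3, 4, 5, 9, 7, 8, 12, 10, 11, 0]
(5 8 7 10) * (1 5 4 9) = [0, 5, 2, 3, 9, 8, 6, 10, 7, 1, 4] = (1 5 8 7 10 4 9)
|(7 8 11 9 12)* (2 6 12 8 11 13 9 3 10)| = |(2 6 12 7 11 3 10)(8 13 9)| = 21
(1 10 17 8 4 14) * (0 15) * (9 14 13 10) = (0 15)(1 9 14)(4 13 10 17 8) = [15, 9, 2, 3, 13, 5, 6, 7, 4, 14, 17, 11, 12, 10, 1, 0, 16, 8]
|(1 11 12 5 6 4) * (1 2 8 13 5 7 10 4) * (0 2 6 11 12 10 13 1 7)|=35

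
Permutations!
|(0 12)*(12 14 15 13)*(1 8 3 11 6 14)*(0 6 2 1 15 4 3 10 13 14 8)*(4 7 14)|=|(0 15 4 3 11 2 1)(6 8 10 13 12)(7 14)|=70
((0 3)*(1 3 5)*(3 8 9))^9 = (0 8)(1 3)(5 9) = [8, 3, 2, 1, 4, 9, 6, 7, 0, 5]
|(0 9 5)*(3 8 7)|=|(0 9 5)(3 8 7)|=3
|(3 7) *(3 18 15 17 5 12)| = |(3 7 18 15 17 5 12)| = 7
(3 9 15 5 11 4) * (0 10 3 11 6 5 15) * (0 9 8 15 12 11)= (0 10 3 8 15 12 11 4)(5 6)= [10, 1, 2, 8, 0, 6, 5, 7, 15, 9, 3, 4, 11, 13, 14, 12]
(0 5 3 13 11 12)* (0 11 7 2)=(0 5 3 13 7 2)(11 12)=[5, 1, 0, 13, 4, 3, 6, 2, 8, 9, 10, 12, 11, 7]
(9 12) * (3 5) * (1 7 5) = (1 7 5 3)(9 12) = [0, 7, 2, 1, 4, 3, 6, 5, 8, 12, 10, 11, 9]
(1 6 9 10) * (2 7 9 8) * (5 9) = (1 6 8 2 7 5 9 10) = [0, 6, 7, 3, 4, 9, 8, 5, 2, 10, 1]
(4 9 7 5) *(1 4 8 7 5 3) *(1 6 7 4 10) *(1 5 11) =(1 10 5 8 4 9 11)(3 6 7) =[0, 10, 2, 6, 9, 8, 7, 3, 4, 11, 5, 1]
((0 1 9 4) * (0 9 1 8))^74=[0, 1, 2, 3, 4, 5, 6, 7, 8, 9]=(9)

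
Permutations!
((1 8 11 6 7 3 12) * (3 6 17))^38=(1 11 3)(8 17 12)=[0, 11, 2, 1, 4, 5, 6, 7, 17, 9, 10, 3, 8, 13, 14, 15, 16, 12]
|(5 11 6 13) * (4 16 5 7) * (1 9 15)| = 21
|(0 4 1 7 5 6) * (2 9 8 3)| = |(0 4 1 7 5 6)(2 9 8 3)| = 12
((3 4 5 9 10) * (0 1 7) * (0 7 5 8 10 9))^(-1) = (0 5 1)(3 10 8 4) = [5, 0, 2, 10, 3, 1, 6, 7, 4, 9, 8]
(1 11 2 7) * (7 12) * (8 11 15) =(1 15 8 11 2 12 7) =[0, 15, 12, 3, 4, 5, 6, 1, 11, 9, 10, 2, 7, 13, 14, 8]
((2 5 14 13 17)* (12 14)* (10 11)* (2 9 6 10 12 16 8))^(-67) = [0, 1, 5, 3, 4, 16, 13, 7, 2, 14, 17, 9, 6, 11, 10, 15, 8, 12] = (2 5 16 8)(6 13 11 9 14 10 17 12)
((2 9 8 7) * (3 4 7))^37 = (2 9 8 3 4 7) = [0, 1, 9, 4, 7, 5, 6, 2, 3, 8]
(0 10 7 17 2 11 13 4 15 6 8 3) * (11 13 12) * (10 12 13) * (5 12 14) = (0 14 5 12 11 13 4 15 6 8 3)(2 10 7 17) = [14, 1, 10, 0, 15, 12, 8, 17, 3, 9, 7, 13, 11, 4, 5, 6, 16, 2]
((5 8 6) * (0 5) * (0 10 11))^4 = (0 10 8)(5 11 6) = [10, 1, 2, 3, 4, 11, 5, 7, 0, 9, 8, 6]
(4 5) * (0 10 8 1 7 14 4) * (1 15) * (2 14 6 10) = [2, 7, 14, 3, 5, 0, 10, 6, 15, 9, 8, 11, 12, 13, 4, 1] = (0 2 14 4 5)(1 7 6 10 8 15)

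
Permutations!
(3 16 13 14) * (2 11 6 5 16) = (2 11 6 5 16 13 14 3) = [0, 1, 11, 2, 4, 16, 5, 7, 8, 9, 10, 6, 12, 14, 3, 15, 13]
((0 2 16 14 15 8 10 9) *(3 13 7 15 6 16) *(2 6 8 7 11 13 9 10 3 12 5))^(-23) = (0 3 14 6 9 8 16)(2 12 5)(7 15)(11 13) = [3, 1, 12, 14, 4, 2, 9, 15, 16, 8, 10, 13, 5, 11, 6, 7, 0]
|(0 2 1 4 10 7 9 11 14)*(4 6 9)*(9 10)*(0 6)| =21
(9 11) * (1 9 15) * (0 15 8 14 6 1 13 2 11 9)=(0 15 13 2 11 8 14 6 1)=[15, 0, 11, 3, 4, 5, 1, 7, 14, 9, 10, 8, 12, 2, 6, 13]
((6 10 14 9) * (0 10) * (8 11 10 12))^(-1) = (0 6 9 14 10 11 8 12) = [6, 1, 2, 3, 4, 5, 9, 7, 12, 14, 11, 8, 0, 13, 10]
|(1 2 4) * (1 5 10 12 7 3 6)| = |(1 2 4 5 10 12 7 3 6)| = 9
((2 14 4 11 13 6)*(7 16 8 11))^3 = (2 7 11)(4 8 6)(13 14 16) = [0, 1, 7, 3, 8, 5, 4, 11, 6, 9, 10, 2, 12, 14, 16, 15, 13]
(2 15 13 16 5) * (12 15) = (2 12 15 13 16 5) = [0, 1, 12, 3, 4, 2, 6, 7, 8, 9, 10, 11, 15, 16, 14, 13, 5]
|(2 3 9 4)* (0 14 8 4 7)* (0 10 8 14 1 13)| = 21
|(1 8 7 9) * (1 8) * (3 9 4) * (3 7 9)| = 2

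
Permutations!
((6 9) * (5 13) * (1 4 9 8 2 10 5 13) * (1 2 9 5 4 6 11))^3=(13)(1 9 6 11 8)(2 5 4 10)=[0, 9, 5, 3, 10, 4, 11, 7, 1, 6, 2, 8, 12, 13]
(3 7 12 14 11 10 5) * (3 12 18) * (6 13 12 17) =(3 7 18)(5 17 6 13 12 14 11 10) =[0, 1, 2, 7, 4, 17, 13, 18, 8, 9, 5, 10, 14, 12, 11, 15, 16, 6, 3]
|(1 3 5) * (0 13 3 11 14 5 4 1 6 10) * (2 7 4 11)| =8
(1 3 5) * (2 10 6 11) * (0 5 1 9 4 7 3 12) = [5, 12, 10, 1, 7, 9, 11, 3, 8, 4, 6, 2, 0] = (0 5 9 4 7 3 1 12)(2 10 6 11)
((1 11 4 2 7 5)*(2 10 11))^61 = (1 2 7 5)(4 10 11) = [0, 2, 7, 3, 10, 1, 6, 5, 8, 9, 11, 4]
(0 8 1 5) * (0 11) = [8, 5, 2, 3, 4, 11, 6, 7, 1, 9, 10, 0] = (0 8 1 5 11)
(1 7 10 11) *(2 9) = (1 7 10 11)(2 9) = [0, 7, 9, 3, 4, 5, 6, 10, 8, 2, 11, 1]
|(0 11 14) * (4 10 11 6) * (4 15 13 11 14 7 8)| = 10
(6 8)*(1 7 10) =(1 7 10)(6 8) =[0, 7, 2, 3, 4, 5, 8, 10, 6, 9, 1]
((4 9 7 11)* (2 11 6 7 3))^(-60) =(11) =[0, 1, 2, 3, 4, 5, 6, 7, 8, 9, 10, 11]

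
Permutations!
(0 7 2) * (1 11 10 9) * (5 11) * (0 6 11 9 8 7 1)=(0 1 5 9)(2 6 11 10 8 7)=[1, 5, 6, 3, 4, 9, 11, 2, 7, 0, 8, 10]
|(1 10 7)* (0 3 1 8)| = 6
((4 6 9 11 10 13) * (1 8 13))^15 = (1 10 11 9 6 4 13 8) = [0, 10, 2, 3, 13, 5, 4, 7, 1, 6, 11, 9, 12, 8]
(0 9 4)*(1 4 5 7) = (0 9 5 7 1 4) = [9, 4, 2, 3, 0, 7, 6, 1, 8, 5]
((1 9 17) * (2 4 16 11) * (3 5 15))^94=(1 9 17)(2 16)(3 5 15)(4 11)=[0, 9, 16, 5, 11, 15, 6, 7, 8, 17, 10, 4, 12, 13, 14, 3, 2, 1]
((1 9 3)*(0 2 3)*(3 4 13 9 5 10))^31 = [2, 3, 4, 10, 13, 1, 6, 7, 8, 0, 5, 11, 12, 9] = (0 2 4 13 9)(1 3 10 5)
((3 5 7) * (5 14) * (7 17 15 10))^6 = [0, 1, 2, 7, 4, 14, 6, 10, 8, 9, 15, 11, 12, 13, 3, 17, 16, 5] = (3 7 10 15 17 5 14)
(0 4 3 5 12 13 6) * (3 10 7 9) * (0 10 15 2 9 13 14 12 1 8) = (0 4 15 2 9 3 5 1 8)(6 10 7 13)(12 14) = [4, 8, 9, 5, 15, 1, 10, 13, 0, 3, 7, 11, 14, 6, 12, 2]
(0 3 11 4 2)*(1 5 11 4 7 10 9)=[3, 5, 0, 4, 2, 11, 6, 10, 8, 1, 9, 7]=(0 3 4 2)(1 5 11 7 10 9)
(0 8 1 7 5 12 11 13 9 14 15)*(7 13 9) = [8, 13, 2, 3, 4, 12, 6, 5, 1, 14, 10, 9, 11, 7, 15, 0] = (0 8 1 13 7 5 12 11 9 14 15)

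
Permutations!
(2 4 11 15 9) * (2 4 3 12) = (2 3 12)(4 11 15 9) = [0, 1, 3, 12, 11, 5, 6, 7, 8, 4, 10, 15, 2, 13, 14, 9]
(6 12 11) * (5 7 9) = (5 7 9)(6 12 11) = [0, 1, 2, 3, 4, 7, 12, 9, 8, 5, 10, 6, 11]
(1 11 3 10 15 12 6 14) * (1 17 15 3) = (1 11)(3 10)(6 14 17 15 12) = [0, 11, 2, 10, 4, 5, 14, 7, 8, 9, 3, 1, 6, 13, 17, 12, 16, 15]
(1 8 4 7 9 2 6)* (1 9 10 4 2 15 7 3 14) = (1 8 2 6 9 15 7 10 4 3 14) = [0, 8, 6, 14, 3, 5, 9, 10, 2, 15, 4, 11, 12, 13, 1, 7]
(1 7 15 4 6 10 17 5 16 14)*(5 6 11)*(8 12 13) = (1 7 15 4 11 5 16 14)(6 10 17)(8 12 13) = [0, 7, 2, 3, 11, 16, 10, 15, 12, 9, 17, 5, 13, 8, 1, 4, 14, 6]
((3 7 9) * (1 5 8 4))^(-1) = (1 4 8 5)(3 9 7) = [0, 4, 2, 9, 8, 1, 6, 3, 5, 7]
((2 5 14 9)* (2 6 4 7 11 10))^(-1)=(2 10 11 7 4 6 9 14 5)=[0, 1, 10, 3, 6, 2, 9, 4, 8, 14, 11, 7, 12, 13, 5]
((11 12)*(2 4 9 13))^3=(2 13 9 4)(11 12)=[0, 1, 13, 3, 2, 5, 6, 7, 8, 4, 10, 12, 11, 9]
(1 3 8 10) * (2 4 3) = [0, 2, 4, 8, 3, 5, 6, 7, 10, 9, 1] = (1 2 4 3 8 10)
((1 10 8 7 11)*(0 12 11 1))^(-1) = (0 11 12)(1 7 8 10) = [11, 7, 2, 3, 4, 5, 6, 8, 10, 9, 1, 12, 0]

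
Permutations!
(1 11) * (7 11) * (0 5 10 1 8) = (0 5 10 1 7 11 8) = [5, 7, 2, 3, 4, 10, 6, 11, 0, 9, 1, 8]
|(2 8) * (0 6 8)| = |(0 6 8 2)| = 4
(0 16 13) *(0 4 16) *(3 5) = (3 5)(4 16 13) = [0, 1, 2, 5, 16, 3, 6, 7, 8, 9, 10, 11, 12, 4, 14, 15, 13]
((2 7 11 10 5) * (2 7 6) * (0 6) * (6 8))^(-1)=[2, 1, 6, 3, 4, 10, 8, 5, 0, 9, 11, 7]=(0 2 6 8)(5 10 11 7)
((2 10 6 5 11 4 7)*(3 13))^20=(13)(2 7 4 11 5 6 10)=[0, 1, 7, 3, 11, 6, 10, 4, 8, 9, 2, 5, 12, 13]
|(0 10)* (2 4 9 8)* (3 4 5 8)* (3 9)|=6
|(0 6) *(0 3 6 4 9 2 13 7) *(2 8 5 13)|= 14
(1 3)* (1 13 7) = (1 3 13 7) = [0, 3, 2, 13, 4, 5, 6, 1, 8, 9, 10, 11, 12, 7]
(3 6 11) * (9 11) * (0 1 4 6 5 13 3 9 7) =[1, 4, 2, 5, 6, 13, 7, 0, 8, 11, 10, 9, 12, 3] =(0 1 4 6 7)(3 5 13)(9 11)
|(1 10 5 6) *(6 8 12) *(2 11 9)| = |(1 10 5 8 12 6)(2 11 9)| = 6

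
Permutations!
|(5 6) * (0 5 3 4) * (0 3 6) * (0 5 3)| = |(6)(0 3 4)| = 3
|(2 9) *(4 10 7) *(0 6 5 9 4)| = |(0 6 5 9 2 4 10 7)| = 8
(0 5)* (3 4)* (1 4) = [5, 4, 2, 1, 3, 0] = (0 5)(1 4 3)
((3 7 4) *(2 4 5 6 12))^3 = (2 7 12 3 6 4 5) = [0, 1, 7, 6, 5, 2, 4, 12, 8, 9, 10, 11, 3]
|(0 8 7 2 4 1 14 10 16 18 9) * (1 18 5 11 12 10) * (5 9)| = |(0 8 7 2 4 18 5 11 12 10 16 9)(1 14)| = 12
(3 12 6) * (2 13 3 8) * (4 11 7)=[0, 1, 13, 12, 11, 5, 8, 4, 2, 9, 10, 7, 6, 3]=(2 13 3 12 6 8)(4 11 7)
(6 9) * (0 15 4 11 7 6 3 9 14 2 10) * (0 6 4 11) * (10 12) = (0 15 11 7 4)(2 12 10 6 14)(3 9) = [15, 1, 12, 9, 0, 5, 14, 4, 8, 3, 6, 7, 10, 13, 2, 11]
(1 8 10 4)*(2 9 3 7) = [0, 8, 9, 7, 1, 5, 6, 2, 10, 3, 4] = (1 8 10 4)(2 9 3 7)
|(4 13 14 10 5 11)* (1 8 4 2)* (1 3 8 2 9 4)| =28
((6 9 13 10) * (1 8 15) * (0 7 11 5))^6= (15)(0 11)(5 7)(6 13)(9 10)= [11, 1, 2, 3, 4, 7, 13, 5, 8, 10, 9, 0, 12, 6, 14, 15]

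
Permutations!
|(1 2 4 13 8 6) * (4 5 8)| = 10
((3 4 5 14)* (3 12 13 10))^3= (3 14 10 5 13 4 12)= [0, 1, 2, 14, 12, 13, 6, 7, 8, 9, 5, 11, 3, 4, 10]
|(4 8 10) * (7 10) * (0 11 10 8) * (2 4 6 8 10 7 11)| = |(0 2 4)(6 8 11 7 10)| = 15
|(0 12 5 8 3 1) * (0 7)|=|(0 12 5 8 3 1 7)|=7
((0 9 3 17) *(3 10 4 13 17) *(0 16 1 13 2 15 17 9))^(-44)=(1 13 9 10 4 2 15 17 16)=[0, 13, 15, 3, 2, 5, 6, 7, 8, 10, 4, 11, 12, 9, 14, 17, 1, 16]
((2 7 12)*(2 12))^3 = (12)(2 7) = [0, 1, 7, 3, 4, 5, 6, 2, 8, 9, 10, 11, 12]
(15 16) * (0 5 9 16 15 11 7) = (0 5 9 16 11 7) = [5, 1, 2, 3, 4, 9, 6, 0, 8, 16, 10, 7, 12, 13, 14, 15, 11]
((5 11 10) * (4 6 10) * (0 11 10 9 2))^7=[11, 1, 0, 3, 6, 10, 9, 7, 8, 2, 5, 4]=(0 11 4 6 9 2)(5 10)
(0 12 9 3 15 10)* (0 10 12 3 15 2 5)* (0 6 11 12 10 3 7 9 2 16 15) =[7, 1, 5, 16, 4, 6, 11, 9, 8, 0, 3, 12, 2, 13, 14, 10, 15] =(0 7 9)(2 5 6 11 12)(3 16 15 10)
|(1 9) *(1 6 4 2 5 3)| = |(1 9 6 4 2 5 3)| = 7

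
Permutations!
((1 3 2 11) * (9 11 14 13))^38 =(1 14 11 2 9 3 13) =[0, 14, 9, 13, 4, 5, 6, 7, 8, 3, 10, 2, 12, 1, 11]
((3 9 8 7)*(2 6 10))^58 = (2 6 10)(3 8)(7 9) = [0, 1, 6, 8, 4, 5, 10, 9, 3, 7, 2]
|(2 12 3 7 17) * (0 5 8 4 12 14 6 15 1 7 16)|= |(0 5 8 4 12 3 16)(1 7 17 2 14 6 15)|= 7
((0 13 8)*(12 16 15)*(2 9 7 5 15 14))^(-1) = (0 8 13)(2 14 16 12 15 5 7 9) = [8, 1, 14, 3, 4, 7, 6, 9, 13, 2, 10, 11, 15, 0, 16, 5, 12]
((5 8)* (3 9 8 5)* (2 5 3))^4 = (2 8 9 3 5) = [0, 1, 8, 5, 4, 2, 6, 7, 9, 3]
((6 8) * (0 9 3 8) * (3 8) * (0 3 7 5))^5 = (0 7 6 9 5 3 8) = [7, 1, 2, 8, 4, 3, 9, 6, 0, 5]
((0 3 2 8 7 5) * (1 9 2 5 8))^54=(9)=[0, 1, 2, 3, 4, 5, 6, 7, 8, 9]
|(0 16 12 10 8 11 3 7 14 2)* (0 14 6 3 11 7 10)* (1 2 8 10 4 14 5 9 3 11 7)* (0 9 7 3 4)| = |(0 16 12 9 4 14 8 1 2 5 7 6 11 3)| = 14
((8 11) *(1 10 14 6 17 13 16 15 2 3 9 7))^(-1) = (1 7 9 3 2 15 16 13 17 6 14 10)(8 11) = [0, 7, 15, 2, 4, 5, 14, 9, 11, 3, 1, 8, 12, 17, 10, 16, 13, 6]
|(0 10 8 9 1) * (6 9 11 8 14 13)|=14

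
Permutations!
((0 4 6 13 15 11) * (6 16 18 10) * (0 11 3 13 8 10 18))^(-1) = [16, 1, 2, 15, 0, 5, 10, 7, 6, 9, 8, 11, 12, 3, 14, 13, 4, 17, 18] = (18)(0 16 4)(3 15 13)(6 10 8)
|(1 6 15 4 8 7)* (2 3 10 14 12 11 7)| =12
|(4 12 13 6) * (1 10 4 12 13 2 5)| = |(1 10 4 13 6 12 2 5)| = 8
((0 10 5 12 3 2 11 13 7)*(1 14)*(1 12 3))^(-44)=(0 2)(1 14 12)(3 7)(5 13)(10 11)=[2, 14, 0, 7, 4, 13, 6, 3, 8, 9, 11, 10, 1, 5, 12]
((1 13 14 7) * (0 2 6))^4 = [2, 1, 6, 3, 4, 5, 0, 7, 8, 9, 10, 11, 12, 13, 14] = (14)(0 2 6)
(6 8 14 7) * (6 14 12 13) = (6 8 12 13)(7 14) = [0, 1, 2, 3, 4, 5, 8, 14, 12, 9, 10, 11, 13, 6, 7]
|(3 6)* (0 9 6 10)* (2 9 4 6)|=10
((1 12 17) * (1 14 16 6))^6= (17)= [0, 1, 2, 3, 4, 5, 6, 7, 8, 9, 10, 11, 12, 13, 14, 15, 16, 17]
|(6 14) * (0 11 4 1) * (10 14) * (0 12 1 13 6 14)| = |(14)(0 11 4 13 6 10)(1 12)| = 6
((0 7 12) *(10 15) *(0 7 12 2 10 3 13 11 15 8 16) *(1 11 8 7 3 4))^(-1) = [16, 4, 7, 12, 15, 5, 6, 10, 13, 9, 2, 1, 0, 3, 14, 11, 8] = (0 16 8 13 3 12)(1 4 15 11)(2 7 10)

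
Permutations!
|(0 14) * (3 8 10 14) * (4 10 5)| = 7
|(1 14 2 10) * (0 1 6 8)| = |(0 1 14 2 10 6 8)| = 7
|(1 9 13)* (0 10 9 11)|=|(0 10 9 13 1 11)|=6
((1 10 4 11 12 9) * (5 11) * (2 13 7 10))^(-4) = (1 5 13 12 10)(2 11 7 9 4) = [0, 5, 11, 3, 2, 13, 6, 9, 8, 4, 1, 7, 10, 12]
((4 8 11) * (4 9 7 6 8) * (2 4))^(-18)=(6 11 7 8 9)=[0, 1, 2, 3, 4, 5, 11, 8, 9, 6, 10, 7]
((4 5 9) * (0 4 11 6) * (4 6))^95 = [6, 1, 2, 3, 11, 4, 0, 7, 8, 5, 10, 9] = (0 6)(4 11 9 5)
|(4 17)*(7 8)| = |(4 17)(7 8)| = 2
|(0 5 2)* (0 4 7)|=|(0 5 2 4 7)|=5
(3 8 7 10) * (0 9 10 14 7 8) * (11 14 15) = [9, 1, 2, 0, 4, 5, 6, 15, 8, 10, 3, 14, 12, 13, 7, 11] = (0 9 10 3)(7 15 11 14)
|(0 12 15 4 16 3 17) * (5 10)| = 14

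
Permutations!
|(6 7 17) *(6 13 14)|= 5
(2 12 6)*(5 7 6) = [0, 1, 12, 3, 4, 7, 2, 6, 8, 9, 10, 11, 5] = (2 12 5 7 6)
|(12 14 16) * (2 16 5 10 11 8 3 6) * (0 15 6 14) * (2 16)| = |(0 15 6 16 12)(3 14 5 10 11 8)| = 30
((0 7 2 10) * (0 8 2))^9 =(10)(0 7) =[7, 1, 2, 3, 4, 5, 6, 0, 8, 9, 10]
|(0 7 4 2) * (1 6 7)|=|(0 1 6 7 4 2)|=6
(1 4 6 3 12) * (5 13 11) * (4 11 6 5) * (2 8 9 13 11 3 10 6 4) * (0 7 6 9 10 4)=(0 7 6 4 5 11 2 8 10 9 13)(1 3 12)=[7, 3, 8, 12, 5, 11, 4, 6, 10, 13, 9, 2, 1, 0]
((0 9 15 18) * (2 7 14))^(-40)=(18)(2 14 7)=[0, 1, 14, 3, 4, 5, 6, 2, 8, 9, 10, 11, 12, 13, 7, 15, 16, 17, 18]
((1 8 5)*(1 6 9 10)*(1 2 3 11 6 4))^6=(11)(1 5)(4 8)=[0, 5, 2, 3, 8, 1, 6, 7, 4, 9, 10, 11]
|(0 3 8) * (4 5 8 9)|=|(0 3 9 4 5 8)|=6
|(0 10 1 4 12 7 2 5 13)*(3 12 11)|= 11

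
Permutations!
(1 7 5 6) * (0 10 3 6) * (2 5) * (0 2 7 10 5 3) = (0 5 2 3 6 1 10) = [5, 10, 3, 6, 4, 2, 1, 7, 8, 9, 0]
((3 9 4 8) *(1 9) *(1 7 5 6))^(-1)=(1 6 5 7 3 8 4 9)=[0, 6, 2, 8, 9, 7, 5, 3, 4, 1]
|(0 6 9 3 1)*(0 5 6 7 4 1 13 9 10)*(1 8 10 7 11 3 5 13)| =|(0 11 3 1 13 9 5 6 7 4 8 10)| =12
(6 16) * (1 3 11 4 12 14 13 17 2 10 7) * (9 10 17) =[0, 3, 17, 11, 12, 5, 16, 1, 8, 10, 7, 4, 14, 9, 13, 15, 6, 2] =(1 3 11 4 12 14 13 9 10 7)(2 17)(6 16)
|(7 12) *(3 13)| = |(3 13)(7 12)| = 2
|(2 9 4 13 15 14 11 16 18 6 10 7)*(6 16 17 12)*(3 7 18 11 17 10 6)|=|(2 9 4 13 15 14 17 12 3 7)(10 18 16 11)|=20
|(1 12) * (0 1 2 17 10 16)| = 7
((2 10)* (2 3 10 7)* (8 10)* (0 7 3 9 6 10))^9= (10)(0 8 3 2 7)= [8, 1, 7, 2, 4, 5, 6, 0, 3, 9, 10]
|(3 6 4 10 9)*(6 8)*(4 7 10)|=6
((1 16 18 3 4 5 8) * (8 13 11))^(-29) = (1 11 5 3 16 8 13 4 18) = [0, 11, 2, 16, 18, 3, 6, 7, 13, 9, 10, 5, 12, 4, 14, 15, 8, 17, 1]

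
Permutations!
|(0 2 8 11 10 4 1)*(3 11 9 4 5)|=|(0 2 8 9 4 1)(3 11 10 5)|=12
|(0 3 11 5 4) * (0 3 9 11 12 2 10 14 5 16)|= |(0 9 11 16)(2 10 14 5 4 3 12)|= 28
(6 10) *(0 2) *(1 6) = (0 2)(1 6 10) = [2, 6, 0, 3, 4, 5, 10, 7, 8, 9, 1]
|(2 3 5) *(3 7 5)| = 3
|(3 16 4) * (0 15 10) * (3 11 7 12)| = 6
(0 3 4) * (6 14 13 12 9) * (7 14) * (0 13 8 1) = [3, 0, 2, 4, 13, 5, 7, 14, 1, 6, 10, 11, 9, 12, 8] = (0 3 4 13 12 9 6 7 14 8 1)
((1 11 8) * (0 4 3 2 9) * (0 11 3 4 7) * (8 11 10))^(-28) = (11)(1 2 10)(3 9 8) = [0, 2, 10, 9, 4, 5, 6, 7, 3, 8, 1, 11]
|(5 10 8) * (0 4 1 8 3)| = |(0 4 1 8 5 10 3)| = 7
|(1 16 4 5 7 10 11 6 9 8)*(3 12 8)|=12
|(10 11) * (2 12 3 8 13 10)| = 7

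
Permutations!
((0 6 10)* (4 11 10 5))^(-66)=[0, 1, 2, 3, 4, 5, 6, 7, 8, 9, 10, 11]=(11)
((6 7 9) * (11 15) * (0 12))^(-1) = (0 12)(6 9 7)(11 15) = [12, 1, 2, 3, 4, 5, 9, 6, 8, 7, 10, 15, 0, 13, 14, 11]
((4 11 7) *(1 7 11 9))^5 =[0, 7, 2, 3, 9, 5, 6, 4, 8, 1, 10, 11] =(11)(1 7 4 9)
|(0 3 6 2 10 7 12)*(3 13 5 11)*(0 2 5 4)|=12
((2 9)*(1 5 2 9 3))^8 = (9) = [0, 1, 2, 3, 4, 5, 6, 7, 8, 9]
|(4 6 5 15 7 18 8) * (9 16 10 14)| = |(4 6 5 15 7 18 8)(9 16 10 14)| = 28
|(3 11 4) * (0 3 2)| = |(0 3 11 4 2)| = 5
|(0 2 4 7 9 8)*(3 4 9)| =|(0 2 9 8)(3 4 7)| =12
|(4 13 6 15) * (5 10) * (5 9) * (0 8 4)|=6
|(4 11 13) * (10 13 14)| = |(4 11 14 10 13)| = 5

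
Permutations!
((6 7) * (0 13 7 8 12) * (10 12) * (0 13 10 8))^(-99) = (0 13)(6 12)(7 10) = [13, 1, 2, 3, 4, 5, 12, 10, 8, 9, 7, 11, 6, 0]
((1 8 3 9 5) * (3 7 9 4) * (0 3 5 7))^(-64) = (9)(0 4 1)(3 5 8) = [4, 0, 2, 5, 1, 8, 6, 7, 3, 9]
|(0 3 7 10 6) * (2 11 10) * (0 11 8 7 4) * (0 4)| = |(0 3)(2 8 7)(6 11 10)| = 6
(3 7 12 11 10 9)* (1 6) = (1 6)(3 7 12 11 10 9) = [0, 6, 2, 7, 4, 5, 1, 12, 8, 3, 9, 10, 11]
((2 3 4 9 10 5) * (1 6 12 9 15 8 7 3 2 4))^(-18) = (1 10 8 6 5 7 12 4 3 9 15) = [0, 10, 2, 9, 3, 7, 5, 12, 6, 15, 8, 11, 4, 13, 14, 1]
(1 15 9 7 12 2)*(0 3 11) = (0 3 11)(1 15 9 7 12 2) = [3, 15, 1, 11, 4, 5, 6, 12, 8, 7, 10, 0, 2, 13, 14, 9]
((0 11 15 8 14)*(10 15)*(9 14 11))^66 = [0, 1, 2, 3, 4, 5, 6, 7, 10, 9, 8, 15, 12, 13, 14, 11] = (8 10)(11 15)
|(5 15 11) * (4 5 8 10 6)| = |(4 5 15 11 8 10 6)| = 7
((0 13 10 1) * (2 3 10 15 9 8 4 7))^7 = [2, 7, 9, 8, 13, 5, 6, 15, 0, 1, 4, 11, 12, 3, 14, 10] = (0 2 9 1 7 15 10 4 13 3 8)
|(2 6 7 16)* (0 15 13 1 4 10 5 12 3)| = 36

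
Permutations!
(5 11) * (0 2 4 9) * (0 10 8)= (0 2 4 9 10 8)(5 11)= [2, 1, 4, 3, 9, 11, 6, 7, 0, 10, 8, 5]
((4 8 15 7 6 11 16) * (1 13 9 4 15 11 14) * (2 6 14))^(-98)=[0, 9, 2, 3, 11, 5, 6, 1, 16, 8, 10, 15, 12, 4, 13, 14, 7]=(1 9 8 16 7)(4 11 15 14 13)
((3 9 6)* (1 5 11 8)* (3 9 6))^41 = (1 5 11 8)(3 9 6) = [0, 5, 2, 9, 4, 11, 3, 7, 1, 6, 10, 8]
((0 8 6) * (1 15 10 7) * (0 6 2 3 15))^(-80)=(15)=[0, 1, 2, 3, 4, 5, 6, 7, 8, 9, 10, 11, 12, 13, 14, 15]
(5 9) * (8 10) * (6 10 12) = [0, 1, 2, 3, 4, 9, 10, 7, 12, 5, 8, 11, 6] = (5 9)(6 10 8 12)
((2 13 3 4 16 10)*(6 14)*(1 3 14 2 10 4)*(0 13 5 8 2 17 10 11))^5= (0 10 6 13 11 17 14)(1 3)(2 8 5)(4 16)= [10, 3, 8, 1, 16, 2, 13, 7, 5, 9, 6, 17, 12, 11, 0, 15, 4, 14]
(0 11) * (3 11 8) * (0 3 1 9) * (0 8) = (1 9 8)(3 11) = [0, 9, 2, 11, 4, 5, 6, 7, 1, 8, 10, 3]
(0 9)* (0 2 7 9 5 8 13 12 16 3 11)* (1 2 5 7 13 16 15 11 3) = (0 7 9 5 8 16 1 2 13 12 15 11) = [7, 2, 13, 3, 4, 8, 6, 9, 16, 5, 10, 0, 15, 12, 14, 11, 1]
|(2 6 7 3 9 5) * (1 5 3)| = |(1 5 2 6 7)(3 9)| = 10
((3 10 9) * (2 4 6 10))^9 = (2 10)(3 6)(4 9) = [0, 1, 10, 6, 9, 5, 3, 7, 8, 4, 2]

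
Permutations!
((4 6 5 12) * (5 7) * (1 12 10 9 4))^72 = (12) = [0, 1, 2, 3, 4, 5, 6, 7, 8, 9, 10, 11, 12]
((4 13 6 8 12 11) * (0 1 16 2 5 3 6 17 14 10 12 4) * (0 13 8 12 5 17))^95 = (0 17 3 13 2 5 11 16 10 12 1 14 6)(4 8) = [17, 14, 5, 13, 8, 11, 0, 7, 4, 9, 12, 16, 1, 2, 6, 15, 10, 3]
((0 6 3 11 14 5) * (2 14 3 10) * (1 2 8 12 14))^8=(0 6 10 8 12 14 5)=[6, 1, 2, 3, 4, 0, 10, 7, 12, 9, 8, 11, 14, 13, 5]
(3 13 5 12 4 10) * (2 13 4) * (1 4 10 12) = (1 4 12 2 13 5)(3 10) = [0, 4, 13, 10, 12, 1, 6, 7, 8, 9, 3, 11, 2, 5]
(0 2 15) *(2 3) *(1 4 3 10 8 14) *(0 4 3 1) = (0 10 8 14)(1 3 2 15 4) = [10, 3, 15, 2, 1, 5, 6, 7, 14, 9, 8, 11, 12, 13, 0, 4]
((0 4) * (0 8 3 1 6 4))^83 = [0, 8, 2, 4, 1, 5, 3, 7, 6] = (1 8 6 3 4)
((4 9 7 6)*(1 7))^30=[0, 1, 2, 3, 4, 5, 6, 7, 8, 9]=(9)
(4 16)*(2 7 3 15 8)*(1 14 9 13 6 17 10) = (1 14 9 13 6 17 10)(2 7 3 15 8)(4 16) = [0, 14, 7, 15, 16, 5, 17, 3, 2, 13, 1, 11, 12, 6, 9, 8, 4, 10]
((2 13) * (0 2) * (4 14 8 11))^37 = (0 2 13)(4 14 8 11) = [2, 1, 13, 3, 14, 5, 6, 7, 11, 9, 10, 4, 12, 0, 8]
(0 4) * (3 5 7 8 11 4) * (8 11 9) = [3, 1, 2, 5, 0, 7, 6, 11, 9, 8, 10, 4] = (0 3 5 7 11 4)(8 9)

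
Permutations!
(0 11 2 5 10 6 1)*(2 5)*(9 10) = (0 11 5 9 10 6 1) = [11, 0, 2, 3, 4, 9, 1, 7, 8, 10, 6, 5]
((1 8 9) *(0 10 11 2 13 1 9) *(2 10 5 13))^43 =(0 1 5 8 13)(10 11) =[1, 5, 2, 3, 4, 8, 6, 7, 13, 9, 11, 10, 12, 0]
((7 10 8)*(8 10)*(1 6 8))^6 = (10)(1 8)(6 7) = [0, 8, 2, 3, 4, 5, 7, 6, 1, 9, 10]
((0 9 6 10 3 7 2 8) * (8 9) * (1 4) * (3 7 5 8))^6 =(0 5)(2 9 6 10 7)(3 8) =[5, 1, 9, 8, 4, 0, 10, 2, 3, 6, 7]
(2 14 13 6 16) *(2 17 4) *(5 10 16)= (2 14 13 6 5 10 16 17 4)= [0, 1, 14, 3, 2, 10, 5, 7, 8, 9, 16, 11, 12, 6, 13, 15, 17, 4]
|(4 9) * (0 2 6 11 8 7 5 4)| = 9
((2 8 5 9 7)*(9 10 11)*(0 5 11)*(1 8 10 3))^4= (0 8 2 3 9)(1 7 5 11 10)= [8, 7, 3, 9, 4, 11, 6, 5, 2, 0, 1, 10]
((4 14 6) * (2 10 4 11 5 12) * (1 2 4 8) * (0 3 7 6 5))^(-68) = (14)(0 7 11 3 6) = [7, 1, 2, 6, 4, 5, 0, 11, 8, 9, 10, 3, 12, 13, 14]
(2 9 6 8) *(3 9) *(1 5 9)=[0, 5, 3, 1, 4, 9, 8, 7, 2, 6]=(1 5 9 6 8 2 3)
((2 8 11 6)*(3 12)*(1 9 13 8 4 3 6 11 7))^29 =(1 7 8 13 9)(2 6 12 3 4) =[0, 7, 6, 4, 2, 5, 12, 8, 13, 1, 10, 11, 3, 9]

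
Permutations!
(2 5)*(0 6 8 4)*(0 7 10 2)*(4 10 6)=(0 4 7 6 8 10 2 5)=[4, 1, 5, 3, 7, 0, 8, 6, 10, 9, 2]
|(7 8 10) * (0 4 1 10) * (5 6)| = |(0 4 1 10 7 8)(5 6)| = 6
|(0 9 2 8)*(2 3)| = |(0 9 3 2 8)| = 5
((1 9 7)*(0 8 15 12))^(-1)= (0 12 15 8)(1 7 9)= [12, 7, 2, 3, 4, 5, 6, 9, 0, 1, 10, 11, 15, 13, 14, 8]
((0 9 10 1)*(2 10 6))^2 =(0 6 10)(1 9 2) =[6, 9, 1, 3, 4, 5, 10, 7, 8, 2, 0]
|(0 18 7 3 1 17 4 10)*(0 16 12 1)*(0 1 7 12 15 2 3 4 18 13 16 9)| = 14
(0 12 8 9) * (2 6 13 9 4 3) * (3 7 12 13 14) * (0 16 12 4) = (0 13 9 16 12 8)(2 6 14 3)(4 7) = [13, 1, 6, 2, 7, 5, 14, 4, 0, 16, 10, 11, 8, 9, 3, 15, 12]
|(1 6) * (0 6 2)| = 4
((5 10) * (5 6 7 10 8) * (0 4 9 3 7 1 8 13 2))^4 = (0 7 8)(1 2 3)(4 10 5)(6 13 9) = [7, 2, 3, 1, 10, 4, 13, 8, 0, 6, 5, 11, 12, 9]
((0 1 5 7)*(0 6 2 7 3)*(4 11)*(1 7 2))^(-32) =(11)(0 5 6)(1 7 3) =[5, 7, 2, 1, 4, 6, 0, 3, 8, 9, 10, 11]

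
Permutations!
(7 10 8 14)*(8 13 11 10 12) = (7 12 8 14)(10 13 11) = [0, 1, 2, 3, 4, 5, 6, 12, 14, 9, 13, 10, 8, 11, 7]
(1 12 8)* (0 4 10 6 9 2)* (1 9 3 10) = [4, 12, 0, 10, 1, 5, 3, 7, 9, 2, 6, 11, 8] = (0 4 1 12 8 9 2)(3 10 6)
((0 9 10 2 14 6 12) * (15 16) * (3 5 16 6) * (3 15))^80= (3 16 5)= [0, 1, 2, 16, 4, 3, 6, 7, 8, 9, 10, 11, 12, 13, 14, 15, 5]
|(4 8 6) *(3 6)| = |(3 6 4 8)| = 4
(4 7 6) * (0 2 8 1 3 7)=(0 2 8 1 3 7 6 4)=[2, 3, 8, 7, 0, 5, 4, 6, 1]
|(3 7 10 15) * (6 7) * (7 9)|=|(3 6 9 7 10 15)|=6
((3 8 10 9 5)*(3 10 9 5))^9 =(5 10) =[0, 1, 2, 3, 4, 10, 6, 7, 8, 9, 5]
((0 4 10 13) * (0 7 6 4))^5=(13)=[0, 1, 2, 3, 4, 5, 6, 7, 8, 9, 10, 11, 12, 13]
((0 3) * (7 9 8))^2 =(7 8 9) =[0, 1, 2, 3, 4, 5, 6, 8, 9, 7]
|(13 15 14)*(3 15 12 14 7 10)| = 12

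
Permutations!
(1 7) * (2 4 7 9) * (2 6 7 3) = (1 9 6 7)(2 4 3) = [0, 9, 4, 2, 3, 5, 7, 1, 8, 6]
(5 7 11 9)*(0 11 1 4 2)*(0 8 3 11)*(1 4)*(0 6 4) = (0 6 4 2 8 3 11 9 5 7) = [6, 1, 8, 11, 2, 7, 4, 0, 3, 5, 10, 9]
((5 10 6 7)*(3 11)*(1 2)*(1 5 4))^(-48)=(11)(1 2 5 10 6 7 4)=[0, 2, 5, 3, 1, 10, 7, 4, 8, 9, 6, 11]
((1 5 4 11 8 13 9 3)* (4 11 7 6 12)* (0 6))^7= (13)(0 12 7 6 4)= [12, 1, 2, 3, 0, 5, 4, 6, 8, 9, 10, 11, 7, 13]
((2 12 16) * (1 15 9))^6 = (16) = [0, 1, 2, 3, 4, 5, 6, 7, 8, 9, 10, 11, 12, 13, 14, 15, 16]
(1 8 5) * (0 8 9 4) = (0 8 5 1 9 4) = [8, 9, 2, 3, 0, 1, 6, 7, 5, 4]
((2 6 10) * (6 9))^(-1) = (2 10 6 9) = [0, 1, 10, 3, 4, 5, 9, 7, 8, 2, 6]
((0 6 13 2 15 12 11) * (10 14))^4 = (0 15 6 12 13 11 2) = [15, 1, 0, 3, 4, 5, 12, 7, 8, 9, 10, 2, 13, 11, 14, 6]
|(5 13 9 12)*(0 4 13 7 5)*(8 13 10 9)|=|(0 4 10 9 12)(5 7)(8 13)|=10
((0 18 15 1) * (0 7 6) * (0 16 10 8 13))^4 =(0 7 8 15 16)(1 10 18 6 13) =[7, 10, 2, 3, 4, 5, 13, 8, 15, 9, 18, 11, 12, 1, 14, 16, 0, 17, 6]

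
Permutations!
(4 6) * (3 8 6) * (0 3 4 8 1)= [3, 0, 2, 1, 4, 5, 8, 7, 6]= (0 3 1)(6 8)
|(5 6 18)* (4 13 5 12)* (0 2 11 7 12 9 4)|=30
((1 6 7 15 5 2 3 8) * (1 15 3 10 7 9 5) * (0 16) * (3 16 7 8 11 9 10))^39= [0, 15, 5, 2, 4, 9, 1, 7, 10, 11, 6, 3, 12, 13, 14, 8, 16]= (16)(1 15 8 10 6)(2 5 9 11 3)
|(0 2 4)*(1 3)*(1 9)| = |(0 2 4)(1 3 9)| = 3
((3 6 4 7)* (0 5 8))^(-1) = (0 8 5)(3 7 4 6) = [8, 1, 2, 7, 6, 0, 3, 4, 5]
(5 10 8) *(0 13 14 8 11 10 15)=(0 13 14 8 5 15)(10 11)=[13, 1, 2, 3, 4, 15, 6, 7, 5, 9, 11, 10, 12, 14, 8, 0]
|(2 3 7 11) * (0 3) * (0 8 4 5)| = 8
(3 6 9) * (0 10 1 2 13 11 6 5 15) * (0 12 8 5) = (0 10 1 2 13 11 6 9 3)(5 15 12 8) = [10, 2, 13, 0, 4, 15, 9, 7, 5, 3, 1, 6, 8, 11, 14, 12]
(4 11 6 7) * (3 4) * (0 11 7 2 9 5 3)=(0 11 6 2 9 5 3 4 7)=[11, 1, 9, 4, 7, 3, 2, 0, 8, 5, 10, 6]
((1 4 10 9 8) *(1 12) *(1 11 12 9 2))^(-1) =(1 2 10 4)(8 9)(11 12) =[0, 2, 10, 3, 1, 5, 6, 7, 9, 8, 4, 12, 11]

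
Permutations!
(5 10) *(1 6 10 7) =[0, 6, 2, 3, 4, 7, 10, 1, 8, 9, 5] =(1 6 10 5 7)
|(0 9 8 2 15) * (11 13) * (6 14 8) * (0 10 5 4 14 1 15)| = |(0 9 6 1 15 10 5 4 14 8 2)(11 13)| = 22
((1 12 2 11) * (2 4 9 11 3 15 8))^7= (1 4 11 12 9)(2 8 15 3)= [0, 4, 8, 2, 11, 5, 6, 7, 15, 1, 10, 12, 9, 13, 14, 3]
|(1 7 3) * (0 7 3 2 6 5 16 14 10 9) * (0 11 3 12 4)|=|(0 7 2 6 5 16 14 10 9 11 3 1 12 4)|=14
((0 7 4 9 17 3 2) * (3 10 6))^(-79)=(0 4 17 6 2 7 9 10 3)=[4, 1, 7, 0, 17, 5, 2, 9, 8, 10, 3, 11, 12, 13, 14, 15, 16, 6]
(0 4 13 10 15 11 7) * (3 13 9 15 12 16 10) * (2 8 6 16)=(0 4 9 15 11 7)(2 8 6 16 10 12)(3 13)=[4, 1, 8, 13, 9, 5, 16, 0, 6, 15, 12, 7, 2, 3, 14, 11, 10]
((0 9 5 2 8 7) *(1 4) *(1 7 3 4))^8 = (9) = [0, 1, 2, 3, 4, 5, 6, 7, 8, 9]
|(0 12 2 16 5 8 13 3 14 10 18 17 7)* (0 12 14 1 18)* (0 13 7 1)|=|(0 14 10 13 3)(1 18 17)(2 16 5 8 7 12)|=30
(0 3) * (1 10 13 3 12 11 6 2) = (0 12 11 6 2 1 10 13 3) = [12, 10, 1, 0, 4, 5, 2, 7, 8, 9, 13, 6, 11, 3]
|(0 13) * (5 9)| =|(0 13)(5 9)| =2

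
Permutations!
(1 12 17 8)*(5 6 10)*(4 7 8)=(1 12 17 4 7 8)(5 6 10)=[0, 12, 2, 3, 7, 6, 10, 8, 1, 9, 5, 11, 17, 13, 14, 15, 16, 4]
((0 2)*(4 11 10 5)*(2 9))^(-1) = [2, 1, 9, 3, 5, 10, 6, 7, 8, 0, 11, 4] = (0 2 9)(4 5 10 11)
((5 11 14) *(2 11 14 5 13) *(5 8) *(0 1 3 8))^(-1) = [11, 0, 13, 1, 4, 8, 6, 7, 3, 9, 10, 2, 12, 14, 5] = (0 11 2 13 14 5 8 3 1)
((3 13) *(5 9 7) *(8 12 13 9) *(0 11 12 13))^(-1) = (0 12 11)(3 13 8 5 7 9) = [12, 1, 2, 13, 4, 7, 6, 9, 5, 3, 10, 0, 11, 8]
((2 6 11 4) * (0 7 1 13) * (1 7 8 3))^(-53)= [3, 0, 4, 13, 11, 5, 2, 7, 1, 9, 10, 6, 12, 8]= (0 3 13 8 1)(2 4 11 6)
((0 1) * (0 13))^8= [13, 0, 2, 3, 4, 5, 6, 7, 8, 9, 10, 11, 12, 1]= (0 13 1)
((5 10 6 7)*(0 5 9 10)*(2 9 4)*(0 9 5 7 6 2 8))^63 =[8, 1, 10, 3, 7, 2, 6, 0, 4, 5, 9] =(0 8 4 7)(2 10 9 5)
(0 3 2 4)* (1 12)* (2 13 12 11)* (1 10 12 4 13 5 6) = (0 3 5 6 1 11 2 13 4)(10 12) = [3, 11, 13, 5, 0, 6, 1, 7, 8, 9, 12, 2, 10, 4]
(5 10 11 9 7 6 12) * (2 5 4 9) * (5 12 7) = (2 12 4 9 5 10 11)(6 7) = [0, 1, 12, 3, 9, 10, 7, 6, 8, 5, 11, 2, 4]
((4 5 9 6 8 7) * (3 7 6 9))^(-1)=(9)(3 5 4 7)(6 8)=[0, 1, 2, 5, 7, 4, 8, 3, 6, 9]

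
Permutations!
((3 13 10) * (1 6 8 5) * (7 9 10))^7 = (1 5 8 6)(3 7 10 13 9) = [0, 5, 2, 7, 4, 8, 1, 10, 6, 3, 13, 11, 12, 9]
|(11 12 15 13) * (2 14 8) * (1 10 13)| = |(1 10 13 11 12 15)(2 14 8)| = 6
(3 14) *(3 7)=(3 14 7)=[0, 1, 2, 14, 4, 5, 6, 3, 8, 9, 10, 11, 12, 13, 7]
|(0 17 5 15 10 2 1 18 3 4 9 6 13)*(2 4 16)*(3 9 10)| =12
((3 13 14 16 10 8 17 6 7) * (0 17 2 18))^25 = (0 17 6 7 3 13 14 16 10 8 2 18) = [17, 1, 18, 13, 4, 5, 7, 3, 2, 9, 8, 11, 12, 14, 16, 15, 10, 6, 0]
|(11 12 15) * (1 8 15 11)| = |(1 8 15)(11 12)| = 6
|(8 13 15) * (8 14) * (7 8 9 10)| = 7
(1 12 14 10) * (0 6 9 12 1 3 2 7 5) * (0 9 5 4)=(0 6 5 9 12 14 10 3 2 7 4)=[6, 1, 7, 2, 0, 9, 5, 4, 8, 12, 3, 11, 14, 13, 10]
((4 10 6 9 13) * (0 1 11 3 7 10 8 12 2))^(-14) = (0 2 12 8 4 13 9 6 10 7 3 11 1) = [2, 0, 12, 11, 13, 5, 10, 3, 4, 6, 7, 1, 8, 9]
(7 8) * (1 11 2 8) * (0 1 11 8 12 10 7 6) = (0 1 8 6)(2 12 10 7 11) = [1, 8, 12, 3, 4, 5, 0, 11, 6, 9, 7, 2, 10]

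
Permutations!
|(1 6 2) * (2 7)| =4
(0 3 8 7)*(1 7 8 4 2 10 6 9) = [3, 7, 10, 4, 2, 5, 9, 0, 8, 1, 6] = (0 3 4 2 10 6 9 1 7)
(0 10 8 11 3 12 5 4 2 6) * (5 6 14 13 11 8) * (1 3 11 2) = (0 10 5 4 1 3 12 6)(2 14 13) = [10, 3, 14, 12, 1, 4, 0, 7, 8, 9, 5, 11, 6, 2, 13]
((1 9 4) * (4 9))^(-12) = [0, 1, 2, 3, 4, 5, 6, 7, 8, 9] = (9)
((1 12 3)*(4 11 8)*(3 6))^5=(1 12 6 3)(4 8 11)=[0, 12, 2, 1, 8, 5, 3, 7, 11, 9, 10, 4, 6]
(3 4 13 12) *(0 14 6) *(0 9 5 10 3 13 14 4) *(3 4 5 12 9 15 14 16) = (0 5 10 4 16 3)(6 15 14)(9 12 13) = [5, 1, 2, 0, 16, 10, 15, 7, 8, 12, 4, 11, 13, 9, 6, 14, 3]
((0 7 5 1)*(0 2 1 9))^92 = (9) = [0, 1, 2, 3, 4, 5, 6, 7, 8, 9]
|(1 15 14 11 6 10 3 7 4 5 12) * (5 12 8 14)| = |(1 15 5 8 14 11 6 10 3 7 4 12)| = 12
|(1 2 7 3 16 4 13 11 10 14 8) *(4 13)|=|(1 2 7 3 16 13 11 10 14 8)|=10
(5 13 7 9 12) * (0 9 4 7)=[9, 1, 2, 3, 7, 13, 6, 4, 8, 12, 10, 11, 5, 0]=(0 9 12 5 13)(4 7)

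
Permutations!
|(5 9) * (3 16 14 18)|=|(3 16 14 18)(5 9)|=4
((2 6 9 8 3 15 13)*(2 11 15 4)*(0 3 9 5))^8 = (0 4 6)(2 5 3)(11 13 15) = [4, 1, 5, 2, 6, 3, 0, 7, 8, 9, 10, 13, 12, 15, 14, 11]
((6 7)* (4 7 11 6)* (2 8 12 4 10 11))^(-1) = (2 6 11 10 7 4 12 8) = [0, 1, 6, 3, 12, 5, 11, 4, 2, 9, 7, 10, 8]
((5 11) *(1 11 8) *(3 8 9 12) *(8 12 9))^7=(1 8 5 11)(3 12)=[0, 8, 2, 12, 4, 11, 6, 7, 5, 9, 10, 1, 3]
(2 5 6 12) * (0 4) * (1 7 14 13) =(0 4)(1 7 14 13)(2 5 6 12) =[4, 7, 5, 3, 0, 6, 12, 14, 8, 9, 10, 11, 2, 1, 13]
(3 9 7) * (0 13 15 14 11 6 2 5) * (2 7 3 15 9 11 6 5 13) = (0 2 13 9 3 11 5)(6 7 15 14) = [2, 1, 13, 11, 4, 0, 7, 15, 8, 3, 10, 5, 12, 9, 6, 14]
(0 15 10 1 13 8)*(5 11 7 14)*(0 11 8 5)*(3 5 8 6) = (0 15 10 1 13 8 11 7 14)(3 5 6) = [15, 13, 2, 5, 4, 6, 3, 14, 11, 9, 1, 7, 12, 8, 0, 10]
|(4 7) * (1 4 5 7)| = 2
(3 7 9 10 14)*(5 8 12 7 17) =(3 17 5 8 12 7 9 10 14) =[0, 1, 2, 17, 4, 8, 6, 9, 12, 10, 14, 11, 7, 13, 3, 15, 16, 5]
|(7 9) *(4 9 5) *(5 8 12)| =|(4 9 7 8 12 5)| =6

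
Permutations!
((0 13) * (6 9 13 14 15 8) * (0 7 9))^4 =(0 6 8 15 14)(7 9 13) =[6, 1, 2, 3, 4, 5, 8, 9, 15, 13, 10, 11, 12, 7, 0, 14]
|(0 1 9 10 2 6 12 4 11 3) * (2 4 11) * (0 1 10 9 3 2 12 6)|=|(0 10 4 12 11 2)(1 3)|=6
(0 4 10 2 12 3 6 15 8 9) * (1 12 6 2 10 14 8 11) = (0 4 14 8 9)(1 12 3 2 6 15 11) = [4, 12, 6, 2, 14, 5, 15, 7, 9, 0, 10, 1, 3, 13, 8, 11]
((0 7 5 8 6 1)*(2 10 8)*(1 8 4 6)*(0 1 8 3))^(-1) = (0 3 6 4 10 2 5 7) = [3, 1, 5, 6, 10, 7, 4, 0, 8, 9, 2]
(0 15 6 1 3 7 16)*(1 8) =[15, 3, 2, 7, 4, 5, 8, 16, 1, 9, 10, 11, 12, 13, 14, 6, 0] =(0 15 6 8 1 3 7 16)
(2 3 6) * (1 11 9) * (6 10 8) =[0, 11, 3, 10, 4, 5, 2, 7, 6, 1, 8, 9] =(1 11 9)(2 3 10 8 6)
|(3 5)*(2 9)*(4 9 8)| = |(2 8 4 9)(3 5)| = 4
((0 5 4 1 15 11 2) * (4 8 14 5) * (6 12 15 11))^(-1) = (0 2 11 1 4)(5 14 8)(6 15 12) = [2, 4, 11, 3, 0, 14, 15, 7, 5, 9, 10, 1, 6, 13, 8, 12]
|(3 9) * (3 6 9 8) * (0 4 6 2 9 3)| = |(0 4 6 3 8)(2 9)| = 10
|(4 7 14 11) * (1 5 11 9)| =7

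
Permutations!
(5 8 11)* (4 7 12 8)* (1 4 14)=(1 4 7 12 8 11 5 14)=[0, 4, 2, 3, 7, 14, 6, 12, 11, 9, 10, 5, 8, 13, 1]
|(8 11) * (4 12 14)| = |(4 12 14)(8 11)| = 6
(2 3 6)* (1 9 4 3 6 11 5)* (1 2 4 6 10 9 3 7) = [0, 3, 10, 11, 7, 2, 4, 1, 8, 6, 9, 5] = (1 3 11 5 2 10 9 6 4 7)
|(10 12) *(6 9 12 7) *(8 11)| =|(6 9 12 10 7)(8 11)| =10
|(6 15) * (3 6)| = |(3 6 15)| = 3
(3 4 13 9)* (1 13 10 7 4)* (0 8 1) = (0 8 1 13 9 3)(4 10 7) = [8, 13, 2, 0, 10, 5, 6, 4, 1, 3, 7, 11, 12, 9]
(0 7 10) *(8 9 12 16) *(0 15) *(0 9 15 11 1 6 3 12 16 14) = (0 7 10 11 1 6 3 12 14)(8 15 9 16) = [7, 6, 2, 12, 4, 5, 3, 10, 15, 16, 11, 1, 14, 13, 0, 9, 8]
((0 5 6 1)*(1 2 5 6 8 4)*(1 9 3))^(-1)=(0 1 3 9 4 8 5 2 6)=[1, 3, 6, 9, 8, 2, 0, 7, 5, 4]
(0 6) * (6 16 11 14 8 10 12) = (0 16 11 14 8 10 12 6) = [16, 1, 2, 3, 4, 5, 0, 7, 10, 9, 12, 14, 6, 13, 8, 15, 11]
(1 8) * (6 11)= (1 8)(6 11)= [0, 8, 2, 3, 4, 5, 11, 7, 1, 9, 10, 6]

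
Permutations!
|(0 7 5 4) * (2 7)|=|(0 2 7 5 4)|=5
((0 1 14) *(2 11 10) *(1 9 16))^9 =(0 14 1 16 9) =[14, 16, 2, 3, 4, 5, 6, 7, 8, 0, 10, 11, 12, 13, 1, 15, 9]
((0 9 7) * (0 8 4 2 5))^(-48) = [9, 1, 5, 3, 2, 0, 6, 8, 4, 7] = (0 9 7 8 4 2 5)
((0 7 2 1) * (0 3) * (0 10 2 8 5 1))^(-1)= (0 2 10 3 1 5 8 7)= [2, 5, 10, 1, 4, 8, 6, 0, 7, 9, 3]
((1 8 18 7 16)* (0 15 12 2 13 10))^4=(0 13 12)(1 16 7 18 8)(2 15 10)=[13, 16, 15, 3, 4, 5, 6, 18, 1, 9, 2, 11, 0, 12, 14, 10, 7, 17, 8]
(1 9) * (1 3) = (1 9 3) = [0, 9, 2, 1, 4, 5, 6, 7, 8, 3]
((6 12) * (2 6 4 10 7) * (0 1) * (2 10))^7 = (0 1)(2 4 12 6)(7 10) = [1, 0, 4, 3, 12, 5, 2, 10, 8, 9, 7, 11, 6]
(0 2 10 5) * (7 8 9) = (0 2 10 5)(7 8 9) = [2, 1, 10, 3, 4, 0, 6, 8, 9, 7, 5]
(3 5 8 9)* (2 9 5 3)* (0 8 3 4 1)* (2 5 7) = (0 8 7 2 9 5 3 4 1) = [8, 0, 9, 4, 1, 3, 6, 2, 7, 5]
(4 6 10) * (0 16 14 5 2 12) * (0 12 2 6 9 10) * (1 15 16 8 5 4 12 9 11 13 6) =(0 8 5 1 15 16 14 4 11 13 6)(9 10 12) =[8, 15, 2, 3, 11, 1, 0, 7, 5, 10, 12, 13, 9, 6, 4, 16, 14]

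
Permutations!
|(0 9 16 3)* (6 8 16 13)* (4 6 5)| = 9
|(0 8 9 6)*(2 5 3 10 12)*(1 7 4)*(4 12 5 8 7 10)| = |(0 7 12 2 8 9 6)(1 10 5 3 4)| = 35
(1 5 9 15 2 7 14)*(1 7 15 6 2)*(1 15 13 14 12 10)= (15)(1 5 9 6 2 13 14 7 12 10)= [0, 5, 13, 3, 4, 9, 2, 12, 8, 6, 1, 11, 10, 14, 7, 15]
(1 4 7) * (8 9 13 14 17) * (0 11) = (0 11)(1 4 7)(8 9 13 14 17) = [11, 4, 2, 3, 7, 5, 6, 1, 9, 13, 10, 0, 12, 14, 17, 15, 16, 8]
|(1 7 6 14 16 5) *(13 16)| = |(1 7 6 14 13 16 5)| = 7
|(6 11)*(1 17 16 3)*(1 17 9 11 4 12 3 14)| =|(1 9 11 6 4 12 3 17 16 14)| =10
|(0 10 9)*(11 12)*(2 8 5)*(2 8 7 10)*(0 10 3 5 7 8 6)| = 14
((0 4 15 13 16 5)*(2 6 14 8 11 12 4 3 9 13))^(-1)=(0 5 16 13 9 3)(2 15 4 12 11 8 14 6)=[5, 1, 15, 0, 12, 16, 2, 7, 14, 3, 10, 8, 11, 9, 6, 4, 13]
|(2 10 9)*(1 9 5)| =|(1 9 2 10 5)| =5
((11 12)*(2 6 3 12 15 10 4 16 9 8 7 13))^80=[0, 1, 3, 11, 9, 5, 12, 2, 13, 7, 16, 10, 15, 6, 14, 4, 8]=(2 3 11 10 16 8 13 6 12 15 4 9 7)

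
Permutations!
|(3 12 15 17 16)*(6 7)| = |(3 12 15 17 16)(6 7)| = 10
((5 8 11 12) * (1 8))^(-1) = (1 5 12 11 8) = [0, 5, 2, 3, 4, 12, 6, 7, 1, 9, 10, 8, 11]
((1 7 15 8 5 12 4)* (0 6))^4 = (1 5 7 12 15 4 8) = [0, 5, 2, 3, 8, 7, 6, 12, 1, 9, 10, 11, 15, 13, 14, 4]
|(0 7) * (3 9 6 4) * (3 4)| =|(0 7)(3 9 6)| =6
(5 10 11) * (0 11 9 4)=(0 11 5 10 9 4)=[11, 1, 2, 3, 0, 10, 6, 7, 8, 4, 9, 5]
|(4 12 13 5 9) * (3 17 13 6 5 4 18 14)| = |(3 17 13 4 12 6 5 9 18 14)| = 10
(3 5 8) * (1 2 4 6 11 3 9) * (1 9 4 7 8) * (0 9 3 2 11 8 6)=(0 9 3 5 1 11 2 7 6 8 4)=[9, 11, 7, 5, 0, 1, 8, 6, 4, 3, 10, 2]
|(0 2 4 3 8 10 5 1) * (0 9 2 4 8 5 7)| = 10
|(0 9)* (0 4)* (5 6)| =6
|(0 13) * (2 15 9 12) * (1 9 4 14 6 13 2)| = |(0 2 15 4 14 6 13)(1 9 12)| = 21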